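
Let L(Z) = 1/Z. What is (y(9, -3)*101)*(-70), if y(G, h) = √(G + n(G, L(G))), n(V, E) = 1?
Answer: -7070*√10 ≈ -22357.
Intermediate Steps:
L(Z) = 1/Z
y(G, h) = √(1 + G) (y(G, h) = √(G + 1) = √(1 + G))
(y(9, -3)*101)*(-70) = (√(1 + 9)*101)*(-70) = (√10*101)*(-70) = (101*√10)*(-70) = -7070*√10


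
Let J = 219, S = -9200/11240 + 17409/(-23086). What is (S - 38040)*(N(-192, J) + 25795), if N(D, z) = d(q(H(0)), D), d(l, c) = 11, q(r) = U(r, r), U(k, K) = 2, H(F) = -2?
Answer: -26758219318413/27257 ≈ -9.8170e+8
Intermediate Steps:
q(r) = 2
S = -1457387/926738 (S = -9200*1/11240 + 17409*(-1/23086) = -230/281 - 2487/3298 = -1457387/926738 ≈ -1.5726)
N(D, z) = 11
(S - 38040)*(N(-192, J) + 25795) = (-1457387/926738 - 38040)*(11 + 25795) = -35254570907/926738*25806 = -26758219318413/27257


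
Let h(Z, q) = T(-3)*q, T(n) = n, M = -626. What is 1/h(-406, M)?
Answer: 1/1878 ≈ 0.00053248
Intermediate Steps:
h(Z, q) = -3*q
1/h(-406, M) = 1/(-3*(-626)) = 1/1878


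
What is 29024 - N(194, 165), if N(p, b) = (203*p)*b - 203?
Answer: -6468803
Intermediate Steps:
N(p, b) = -203 + 203*b*p (N(p, b) = 203*b*p - 203 = -203 + 203*b*p)
29024 - N(194, 165) = 29024 - (-203 + 203*165*194) = 29024 - (-203 + 6498030) = 29024 - 1*6497827 = 29024 - 6497827 = -6468803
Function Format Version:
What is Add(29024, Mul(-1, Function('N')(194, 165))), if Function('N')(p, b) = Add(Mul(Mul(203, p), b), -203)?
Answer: -6468803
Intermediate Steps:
Function('N')(p, b) = Add(-203, Mul(203, b, p)) (Function('N')(p, b) = Add(Mul(203, b, p), -203) = Add(-203, Mul(203, b, p)))
Add(29024, Mul(-1, Function('N')(194, 165))) = Add(29024, Mul(-1, Add(-203, Mul(203, 165, 194)))) = Add(29024, Mul(-1, Add(-203, 6498030))) = Add(29024, Mul(-1, 6497827)) = Add(29024, -6497827) = -6468803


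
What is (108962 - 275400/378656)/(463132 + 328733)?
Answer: 5157354959/37480554180 ≈ 0.13760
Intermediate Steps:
(108962 - 275400/378656)/(463132 + 328733) = (108962 - 275400*1/378656)/791865 = (108962 - 34425/47332)*(1/791865) = (5157354959/47332)*(1/791865) = 5157354959/37480554180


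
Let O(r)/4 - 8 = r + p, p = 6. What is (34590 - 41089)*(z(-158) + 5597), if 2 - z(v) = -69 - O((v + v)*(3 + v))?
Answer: -1310484356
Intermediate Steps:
O(r) = 56 + 4*r (O(r) = 32 + 4*(r + 6) = 32 + 4*(6 + r) = 32 + (24 + 4*r) = 56 + 4*r)
z(v) = 127 + 8*v*(3 + v) (z(v) = 2 - (-69 - (56 + 4*((v + v)*(3 + v)))) = 2 - (-69 - (56 + 4*((2*v)*(3 + v)))) = 2 - (-69 - (56 + 4*(2*v*(3 + v)))) = 2 - (-69 - (56 + 8*v*(3 + v))) = 2 - (-69 + (-56 - 8*v*(3 + v))) = 2 - (-125 - 8*v*(3 + v)) = 2 + (125 + 8*v*(3 + v)) = 127 + 8*v*(3 + v))
(34590 - 41089)*(z(-158) + 5597) = (34590 - 41089)*((127 + 8*(-158)*(3 - 158)) + 5597) = -6499*((127 + 8*(-158)*(-155)) + 5597) = -6499*((127 + 195920) + 5597) = -6499*(196047 + 5597) = -6499*201644 = -1310484356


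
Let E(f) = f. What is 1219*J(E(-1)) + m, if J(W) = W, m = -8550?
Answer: -9769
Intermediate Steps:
1219*J(E(-1)) + m = 1219*(-1) - 8550 = -1219 - 8550 = -9769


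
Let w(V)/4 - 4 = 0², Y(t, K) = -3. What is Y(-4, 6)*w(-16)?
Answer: -48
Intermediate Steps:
w(V) = 16 (w(V) = 16 + 4*0² = 16 + 4*0 = 16 + 0 = 16)
Y(-4, 6)*w(-16) = -3*16 = -48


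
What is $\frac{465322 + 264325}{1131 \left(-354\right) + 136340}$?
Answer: $- \frac{729647}{264034} \approx -2.7635$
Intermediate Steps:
$\frac{465322 + 264325}{1131 \left(-354\right) + 136340} = \frac{729647}{-400374 + 136340} = \frac{729647}{-264034} = 729647 \left(- \frac{1}{264034}\right) = - \frac{729647}{264034}$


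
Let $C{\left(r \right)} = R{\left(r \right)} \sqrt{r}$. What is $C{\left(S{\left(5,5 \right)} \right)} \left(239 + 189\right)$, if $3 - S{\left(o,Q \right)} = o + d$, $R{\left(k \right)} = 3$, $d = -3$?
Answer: $1284$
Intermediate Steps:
$S{\left(o,Q \right)} = 6 - o$ ($S{\left(o,Q \right)} = 3 - \left(o - 3\right) = 3 - \left(-3 + o\right) = 6 - o$)
$C{\left(r \right)} = 3 \sqrt{r}$
$C{\left(S{\left(5,5 \right)} \right)} \left(239 + 189\right) = 3 \sqrt{6 - 5} \left(239 + 189\right) = 3 \sqrt{6 - 5} \cdot 428 = 3 \sqrt{1} \cdot 428 = 3 \cdot 1 \cdot 428 = 3 \cdot 428 = 1284$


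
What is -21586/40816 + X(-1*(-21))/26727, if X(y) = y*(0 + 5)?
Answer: -95440557/181814872 ≈ -0.52493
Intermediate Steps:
X(y) = 5*y (X(y) = y*5 = 5*y)
-21586/40816 + X(-1*(-21))/26727 = -21586/40816 + (5*(-1*(-21)))/26727 = -21586*1/40816 + (5*21)*(1/26727) = -10793/20408 + 105*(1/26727) = -10793/20408 + 35/8909 = -95440557/181814872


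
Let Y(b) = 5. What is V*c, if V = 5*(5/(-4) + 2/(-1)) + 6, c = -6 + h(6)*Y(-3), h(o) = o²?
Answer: -3567/2 ≈ -1783.5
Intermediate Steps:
c = 174 (c = -6 + 6²*5 = -6 + 36*5 = -6 + 180 = 174)
V = -41/4 (V = 5*(5*(-¼) + 2*(-1)) + 6 = 5*(-5/4 - 2) + 6 = 5*(-13/4) + 6 = -65/4 + 6 = -41/4 ≈ -10.250)
V*c = -41/4*174 = -3567/2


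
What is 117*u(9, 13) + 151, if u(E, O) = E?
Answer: 1204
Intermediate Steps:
117*u(9, 13) + 151 = 117*9 + 151 = 1053 + 151 = 1204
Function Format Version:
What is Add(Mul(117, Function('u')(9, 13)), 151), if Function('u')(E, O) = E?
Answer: 1204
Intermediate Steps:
Add(Mul(117, Function('u')(9, 13)), 151) = Add(Mul(117, 9), 151) = Add(1053, 151) = 1204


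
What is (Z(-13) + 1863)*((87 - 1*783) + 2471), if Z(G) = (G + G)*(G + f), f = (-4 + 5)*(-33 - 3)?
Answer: 5568175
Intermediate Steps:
f = -36 (f = 1*(-36) = -36)
Z(G) = 2*G*(-36 + G) (Z(G) = (G + G)*(G - 36) = (2*G)*(-36 + G) = 2*G*(-36 + G))
(Z(-13) + 1863)*((87 - 1*783) + 2471) = (2*(-13)*(-36 - 13) + 1863)*((87 - 1*783) + 2471) = (2*(-13)*(-49) + 1863)*((87 - 783) + 2471) = (1274 + 1863)*(-696 + 2471) = 3137*1775 = 5568175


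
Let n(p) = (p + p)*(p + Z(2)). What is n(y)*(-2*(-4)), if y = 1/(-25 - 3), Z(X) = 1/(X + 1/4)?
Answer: -103/441 ≈ -0.23356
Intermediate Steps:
Z(X) = 1/(¼ + X) (Z(X) = 1/(X + ¼) = 1/(¼ + X))
y = -1/28 (y = 1/(-28) = -1/28 ≈ -0.035714)
n(p) = 2*p*(4/9 + p) (n(p) = (p + p)*(p + 4/(1 + 4*2)) = (2*p)*(p + 4/(1 + 8)) = (2*p)*(p + 4/9) = (2*p)*(4/9 + p) = 2*p*(4/9 + p))
n(y)*(-2*(-4)) = ((2/9)*(-1/28)*(4 + 9*(-1/28)))*(-2*(-4)) = ((2/9)*(-1/28)*(4 - 9/28))*8 = ((2/9)*(-1/28)*(103/28))*8 = -103/3528*8 = -103/441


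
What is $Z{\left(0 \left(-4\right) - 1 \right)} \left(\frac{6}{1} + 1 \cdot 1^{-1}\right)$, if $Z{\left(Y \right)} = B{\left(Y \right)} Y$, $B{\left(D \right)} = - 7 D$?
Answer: $-49$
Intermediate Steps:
$Z{\left(Y \right)} = - 7 Y^{2}$ ($Z{\left(Y \right)} = - 7 Y Y = - 7 Y^{2}$)
$Z{\left(0 \left(-4\right) - 1 \right)} \left(\frac{6}{1} + 1 \cdot 1^{-1}\right) = - 7 \left(0 \left(-4\right) - 1\right)^{2} \left(\frac{6}{1} + 1 \cdot 1^{-1}\right) = - 7 \left(0 - 1\right)^{2} \left(6 \cdot 1 + 1 \cdot 1\right) = - 7 \left(-1\right)^{2} \left(6 + 1\right) = \left(-7\right) 1 \cdot 7 = \left(-7\right) 7 = -49$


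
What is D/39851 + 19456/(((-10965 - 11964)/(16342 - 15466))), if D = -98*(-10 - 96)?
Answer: -32331456124/43511599 ≈ -743.05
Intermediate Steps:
D = 10388 (D = -98*(-106) = 10388)
D/39851 + 19456/(((-10965 - 11964)/(16342 - 15466))) = 10388/39851 + 19456/(((-10965 - 11964)/(16342 - 15466))) = 10388*(1/39851) + 19456/((-22929/876)) = 1484/5693 + 19456/((-22929*1/876)) = 1484/5693 + 19456/(-7643/292) = 1484/5693 + 19456*(-292/7643) = 1484/5693 - 5681152/7643 = -32331456124/43511599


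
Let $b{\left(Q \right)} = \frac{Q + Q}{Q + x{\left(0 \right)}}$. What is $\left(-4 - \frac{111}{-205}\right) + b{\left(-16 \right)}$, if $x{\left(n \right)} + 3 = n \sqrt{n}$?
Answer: $- \frac{6911}{3895} \approx -1.7743$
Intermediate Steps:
$x{\left(n \right)} = -3 + n^{\frac{3}{2}}$ ($x{\left(n \right)} = -3 + n \sqrt{n} = -3 + n^{\frac{3}{2}}$)
$b{\left(Q \right)} = \frac{2 Q}{-3 + Q}$ ($b{\left(Q \right)} = \frac{Q + Q}{Q - \left(3 - 0^{\frac{3}{2}}\right)} = \frac{2 Q}{Q + \left(-3 + 0\right)} = \frac{2 Q}{Q - 3} = \frac{2 Q}{-3 + Q}$)
$\left(-4 - \frac{111}{-205}\right) + b{\left(-16 \right)} = \left(-4 - \frac{111}{-205}\right) + 2 \left(-16\right) \frac{1}{-3 - 16} = \left(-4 - - \frac{111}{205}\right) + 2 \left(-16\right) \frac{1}{-19} = \left(-4 + \frac{111}{205}\right) + 2 \left(-16\right) \left(- \frac{1}{19}\right) = - \frac{709}{205} + \frac{32}{19} = - \frac{6911}{3895}$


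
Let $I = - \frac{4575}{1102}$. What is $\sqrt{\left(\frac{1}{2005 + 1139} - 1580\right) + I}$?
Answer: $\frac{i \sqrt{1188515687635734}}{866172} \approx 39.801 i$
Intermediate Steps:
$I = - \frac{4575}{1102}$ ($I = \left(-4575\right) \frac{1}{1102} = - \frac{4575}{1102} \approx -4.1515$)
$\sqrt{\left(\frac{1}{2005 + 1139} - 1580\right) + I} = \sqrt{\left(\frac{1}{2005 + 1139} - 1580\right) - \frac{4575}{1102}} = \sqrt{\left(\frac{1}{3144} - 1580\right) - \frac{4575}{1102}} = \sqrt{- \frac{4967519}{3144} - \frac{4575}{1102}} = \sqrt{- \frac{2744294869}{1732344}} = \frac{i \sqrt{1188515687635734}}{866172}$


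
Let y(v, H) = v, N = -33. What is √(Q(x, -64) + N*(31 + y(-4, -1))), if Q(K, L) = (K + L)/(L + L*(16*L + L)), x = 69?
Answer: I*√67377785221/8696 ≈ 29.85*I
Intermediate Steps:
Q(K, L) = (K + L)/(L + 17*L²) (Q(K, L) = (K + L)/(L + L*(17*L)) = (K + L)/(L + 17*L²))
√(Q(x, -64) + N*(31 + y(-4, -1))) = √((69 - 64)/((-64)*(1 + 17*(-64))) - 33*(31 - 4)) = √(-1/64*5/(1 - 1088) - 33*27) = √(-1/64*5/(-1087) - 891) = √(-1/64*(-1/1087)*5 - 891) = √(5/69568 - 891) = √(-61985083/69568) = I*√67377785221/8696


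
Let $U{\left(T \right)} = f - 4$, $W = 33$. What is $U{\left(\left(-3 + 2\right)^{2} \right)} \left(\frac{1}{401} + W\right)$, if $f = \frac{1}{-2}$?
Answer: $- \frac{59553}{401} \approx -148.51$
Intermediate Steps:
$f = - \frac{1}{2} \approx -0.5$
$U{\left(T \right)} = - \frac{9}{2}$ ($U{\left(T \right)} = - \frac{1}{2} - 4 = - \frac{9}{2}$)
$U{\left(\left(-3 + 2\right)^{2} \right)} \left(\frac{1}{401} + W\right) = - \frac{9 \left(\frac{1}{401} + 33\right)}{2} = \left(- \frac{9}{2}\right) \frac{13234}{401} = - \frac{59553}{401}$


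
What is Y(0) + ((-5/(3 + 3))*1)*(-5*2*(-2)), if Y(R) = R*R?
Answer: -50/3 ≈ -16.667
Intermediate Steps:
Y(R) = R²
Y(0) + ((-5/(3 + 3))*1)*(-5*2*(-2)) = 0² + ((-5/(3 + 3))*1)*(-5*2*(-2)) = 0 + ((-5/6)*1)*(-10*(-2)) = 0 + (((⅙)*(-5))*1)*20 = 0 - ⅚*1*20 = 0 - ⅚*20 = 0 - 50/3 = -50/3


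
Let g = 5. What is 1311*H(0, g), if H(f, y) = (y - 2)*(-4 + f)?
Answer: -15732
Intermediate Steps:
H(f, y) = (-4 + f)*(-2 + y) (H(f, y) = (-2 + y)*(-4 + f) = (-4 + f)*(-2 + y))
1311*H(0, g) = 1311*(8 - 4*5 - 2*0 + 0*5) = 1311*(8 - 20 + 0 + 0) = 1311*(-12) = -15732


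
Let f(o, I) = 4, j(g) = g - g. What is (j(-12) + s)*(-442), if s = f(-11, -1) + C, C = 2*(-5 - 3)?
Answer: 5304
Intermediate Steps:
j(g) = 0
C = -16 (C = 2*(-8) = -16)
s = -12 (s = 4 - 16 = -12)
(j(-12) + s)*(-442) = (0 - 12)*(-442) = -12*(-442) = 5304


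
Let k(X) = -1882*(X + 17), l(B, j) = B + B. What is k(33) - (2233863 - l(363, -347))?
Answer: -2327237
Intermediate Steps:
l(B, j) = 2*B
k(X) = -31994 - 1882*X (k(X) = -1882*(17 + X) = -31994 - 1882*X)
k(33) - (2233863 - l(363, -347)) = (-31994 - 1882*33) - (2233863 - 2*363) = (-31994 - 62106) - (2233863 - 1*726) = -94100 - (2233863 - 726) = -94100 - 1*2233137 = -94100 - 2233137 = -2327237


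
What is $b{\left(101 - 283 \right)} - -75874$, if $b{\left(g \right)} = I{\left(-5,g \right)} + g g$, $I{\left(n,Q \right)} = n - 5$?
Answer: $108988$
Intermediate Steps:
$I{\left(n,Q \right)} = -5 + n$
$b{\left(g \right)} = -10 + g^{2}$ ($b{\left(g \right)} = \left(-5 - 5\right) + g g = -10 + g^{2}$)
$b{\left(101 - 283 \right)} - -75874 = \left(-10 + \left(101 - 283\right)^{2}\right) - -75874 = \left(-10 + \left(-182\right)^{2}\right) + 75874 = \left(-10 + 33124\right) + 75874 = 33114 + 75874 = 108988$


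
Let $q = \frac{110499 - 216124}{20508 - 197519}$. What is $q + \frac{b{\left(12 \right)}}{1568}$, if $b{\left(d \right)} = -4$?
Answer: $\frac{41227989}{69388312} \approx 0.59416$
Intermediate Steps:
$q = \frac{105625}{177011}$ ($q = - \frac{105625}{-177011} = \left(-105625\right) \left(- \frac{1}{177011}\right) = \frac{105625}{177011} \approx 0.59671$)
$q + \frac{b{\left(12 \right)}}{1568} = \frac{105625}{177011} + \frac{1}{1568} \left(-4\right) = \frac{105625}{177011} - \frac{1}{392} = \frac{41227989}{69388312}$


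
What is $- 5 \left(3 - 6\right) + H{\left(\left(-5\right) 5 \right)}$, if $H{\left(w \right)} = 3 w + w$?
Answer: $-85$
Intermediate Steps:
$H{\left(w \right)} = 4 w$
$- 5 \left(3 - 6\right) + H{\left(\left(-5\right) 5 \right)} = - 5 \left(3 - 6\right) + 4 \left(\left(-5\right) 5\right) = \left(-5\right) \left(-3\right) + 4 \left(-25\right) = 15 - 100 = -85$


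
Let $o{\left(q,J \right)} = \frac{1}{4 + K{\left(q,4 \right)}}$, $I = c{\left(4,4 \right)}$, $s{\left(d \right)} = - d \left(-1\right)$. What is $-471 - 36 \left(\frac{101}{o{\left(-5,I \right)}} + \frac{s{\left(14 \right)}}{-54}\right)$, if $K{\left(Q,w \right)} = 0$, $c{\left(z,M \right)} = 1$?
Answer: $- \frac{45017}{3} \approx -15006.0$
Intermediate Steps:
$s{\left(d \right)} = d$
$I = 1$
$o{\left(q,J \right)} = \frac{1}{4}$ ($o{\left(q,J \right)} = \frac{1}{4 + 0} = \frac{1}{4}$)
$-471 - 36 \left(\frac{101}{o{\left(-5,I \right)}} + \frac{s{\left(14 \right)}}{-54}\right) = -471 - 36 \left(101 \frac{1}{\frac{1}{4}} + \frac{14}{-54}\right) = -471 - 36 \left(101 \cdot 4 + 14 \left(- \frac{1}{54}\right)\right) = -471 - 36 \left(404 - \frac{7}{27}\right) = -471 - \frac{43604}{3} = - \frac{45017}{3}$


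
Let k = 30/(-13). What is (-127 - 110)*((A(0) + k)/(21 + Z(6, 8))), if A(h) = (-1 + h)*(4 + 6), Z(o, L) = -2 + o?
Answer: 7584/65 ≈ 116.68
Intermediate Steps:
k = -30/13 (k = 30*(-1/13) = -30/13 ≈ -2.3077)
A(h) = -10 + 10*h (A(h) = (-1 + h)*10 = -10 + 10*h)
(-127 - 110)*((A(0) + k)/(21 + Z(6, 8))) = (-127 - 110)*(((-10 + 10*0) - 30/13)/(21 + (-2 + 6))) = -237*((-10 + 0) - 30/13)/(21 + 4) = -237*(-10 - 30/13)/25 = -(-37920)/(13*25) = -237*(-32/65) = 7584/65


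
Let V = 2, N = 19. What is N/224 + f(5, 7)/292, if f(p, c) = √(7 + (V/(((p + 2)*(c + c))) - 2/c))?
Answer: 19/224 + √330/2044 ≈ 0.093709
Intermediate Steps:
f(p, c) = √(7 - 2/c + 1/(c*(2 + p))) (f(p, c) = √(7 + (2/(((p + 2)*(c + c))) - 2/c)) = √(7 + (2/(((2 + p)*(2*c))) - 2/c)) = √(7 + (2/((2*c*(2 + p))) - 2/c)) = √(7 + (2*(1/(2*c*(2 + p))) - 2/c)) = √(7 + (1/(c*(2 + p)) - 2/c)) = √(7 + (-2/c + 1/(c*(2 + p)))) = √(7 - 2/c + 1/(c*(2 + p))))
N/224 + f(5, 7)/292 = 19/224 + √((-3 - 2*5 + 7*7*(2 + 5))/(7*(2 + 5)))/292 = 19*(1/224) + √((⅐)*(-3 - 10 + 7*7*7)/7)*(1/292) = 19/224 + √((⅐)*(⅐)*(-3 - 10 + 343))*(1/292) = 19/224 + √((⅐)*(⅐)*330)*(1/292) = 19/224 + √(330/49)*(1/292) = 19/224 + (√330/7)*(1/292) = 19/224 + √330/2044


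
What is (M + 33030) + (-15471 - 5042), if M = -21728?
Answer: -9211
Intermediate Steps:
(M + 33030) + (-15471 - 5042) = (-21728 + 33030) + (-15471 - 5042) = 11302 - 20513 = -9211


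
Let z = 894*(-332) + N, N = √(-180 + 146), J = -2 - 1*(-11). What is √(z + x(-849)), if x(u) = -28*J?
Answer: √(-297060 + I*√34) ≈ 0.005 + 545.03*I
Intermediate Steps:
J = 9 (J = -2 + 11 = 9)
N = I*√34 (N = √(-34) = I*√34 ≈ 5.8309*I)
x(u) = -252 (x(u) = -28*9 = -252)
z = -296808 + I*√34 (z = 894*(-332) + I*√34 = -296808 + I*√34 ≈ -2.9681e+5 + 5.831*I)
√(z + x(-849)) = √((-296808 + I*√34) - 252) = √(-297060 + I*√34)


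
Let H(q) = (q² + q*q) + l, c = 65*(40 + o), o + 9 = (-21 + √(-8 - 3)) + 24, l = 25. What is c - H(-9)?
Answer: 2023 + 65*I*√11 ≈ 2023.0 + 215.58*I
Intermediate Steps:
o = -6 + I*√11 (o = -9 + ((-21 + √(-8 - 3)) + 24) = -9 + ((-21 + √(-11)) + 24) = -9 + ((-21 + I*√11) + 24) = -9 + (3 + I*√11) = -6 + I*√11 ≈ -6.0 + 3.3166*I)
c = 2210 + 65*I*√11 (c = 65*(40 + (-6 + I*√11)) = 65*(34 + I*√11) = 2210 + 65*I*√11 ≈ 2210.0 + 215.58*I)
H(q) = 25 + 2*q² (H(q) = (q² + q*q) + 25 = (q² + q²) + 25 = 2*q² + 25 = 25 + 2*q²)
c - H(-9) = (2210 + 65*I*√11) - (25 + 2*(-9)²) = (2210 + 65*I*√11) - (25 + 2*81) = (2210 + 65*I*√11) - (25 + 162) = (2210 + 65*I*√11) - 1*187 = (2210 + 65*I*√11) - 187 = 2023 + 65*I*√11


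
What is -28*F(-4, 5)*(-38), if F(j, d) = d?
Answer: 5320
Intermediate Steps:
-28*F(-4, 5)*(-38) = -28*5*(-38) = -140*(-38) = 5320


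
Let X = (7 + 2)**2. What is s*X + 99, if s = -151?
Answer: -12132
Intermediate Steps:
X = 81 (X = 9**2 = 81)
s*X + 99 = -151*81 + 99 = -12231 + 99 = -12132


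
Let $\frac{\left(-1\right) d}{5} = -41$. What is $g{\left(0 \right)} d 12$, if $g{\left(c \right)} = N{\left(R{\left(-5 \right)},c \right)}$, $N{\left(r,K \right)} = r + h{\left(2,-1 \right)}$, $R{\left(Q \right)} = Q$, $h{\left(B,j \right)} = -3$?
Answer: $-19680$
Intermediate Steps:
$d = 205$ ($d = \left(-5\right) \left(-41\right) = 205$)
$N{\left(r,K \right)} = -3 + r$ ($N{\left(r,K \right)} = r - 3 = -3 + r$)
$g{\left(c \right)} = -8$ ($g{\left(c \right)} = -3 - 5 = -8$)
$g{\left(0 \right)} d 12 = \left(-8\right) 205 \cdot 12 = \left(-1640\right) 12 = -19680$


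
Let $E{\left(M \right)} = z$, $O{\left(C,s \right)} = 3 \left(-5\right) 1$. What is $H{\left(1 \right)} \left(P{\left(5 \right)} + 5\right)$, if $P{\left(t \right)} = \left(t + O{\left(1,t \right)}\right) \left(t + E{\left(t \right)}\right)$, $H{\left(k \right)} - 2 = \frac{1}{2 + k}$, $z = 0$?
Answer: $-105$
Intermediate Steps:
$O{\left(C,s \right)} = -15$ ($O{\left(C,s \right)} = \left(-15\right) 1 = -15$)
$E{\left(M \right)} = 0$
$H{\left(k \right)} = 2 + \frac{1}{2 + k}$
$P{\left(t \right)} = t \left(-15 + t\right)$ ($P{\left(t \right)} = \left(t - 15\right) \left(t + 0\right) = \left(-15 + t\right) t = t \left(-15 + t\right)$)
$H{\left(1 \right)} \left(P{\left(5 \right)} + 5\right) = \frac{5 + 2 \cdot 1}{2 + 1} \left(5 \left(-15 + 5\right) + 5\right) = \frac{5 + 2}{3} \left(5 \left(-10\right) + 5\right) = \frac{1}{3} \cdot 7 \left(-50 + 5\right) = \frac{7}{3} \left(-45\right) = -105$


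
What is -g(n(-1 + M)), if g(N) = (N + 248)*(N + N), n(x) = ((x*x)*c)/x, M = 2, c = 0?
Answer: 0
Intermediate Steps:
n(x) = 0 (n(x) = ((x*x)*0)/x = (x²*0)/x = 0/x = 0)
g(N) = 2*N*(248 + N) (g(N) = (248 + N)*(2*N) = 2*N*(248 + N))
-g(n(-1 + M)) = -2*0*(248 + 0) = -2*0*248 = -1*0 = 0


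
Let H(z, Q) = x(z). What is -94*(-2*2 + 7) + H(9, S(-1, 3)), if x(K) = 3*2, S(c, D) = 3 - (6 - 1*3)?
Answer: -276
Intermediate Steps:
S(c, D) = 0 (S(c, D) = 3 - (6 - 3) = 3 - 1*3 = 3 - 3 = 0)
x(K) = 6
H(z, Q) = 6
-94*(-2*2 + 7) + H(9, S(-1, 3)) = -94*(-2*2 + 7) + 6 = -94*(-4 + 7) + 6 = -94*3 + 6 = -282 + 6 = -276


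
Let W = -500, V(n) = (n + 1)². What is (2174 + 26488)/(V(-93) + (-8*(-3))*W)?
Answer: -843/104 ≈ -8.1058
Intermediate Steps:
V(n) = (1 + n)²
(2174 + 26488)/(V(-93) + (-8*(-3))*W) = (2174 + 26488)/((1 - 93)² - 8*(-3)*(-500)) = 28662/((-92)² + 24*(-500)) = 28662/(8464 - 12000) = 28662/(-3536) = 28662*(-1/3536) = -843/104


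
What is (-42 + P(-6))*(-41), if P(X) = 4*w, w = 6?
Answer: 738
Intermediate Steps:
P(X) = 24 (P(X) = 4*6 = 24)
(-42 + P(-6))*(-41) = (-42 + 24)*(-41) = -18*(-41) = 738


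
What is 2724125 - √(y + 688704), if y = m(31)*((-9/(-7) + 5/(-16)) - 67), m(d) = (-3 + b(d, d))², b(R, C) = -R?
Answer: 2724125 - 3*√13336211/14 ≈ 2.7233e+6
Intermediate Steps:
m(d) = (-3 - d)²
y = -2137155/28 (y = (3 + 31)²*((-9/(-7) + 5/(-16)) - 67) = 34²*((-9*(-⅐) + 5*(-1/16)) - 67) = 1156*((9/7 - 5/16) - 67) = 1156*(109/112 - 67) = 1156*(-7395/112) = -2137155/28 ≈ -76327.)
2724125 - √(y + 688704) = 2724125 - √(-2137155/28 + 688704) = 2724125 - √(17146557/28) = 2724125 - 3*√13336211/14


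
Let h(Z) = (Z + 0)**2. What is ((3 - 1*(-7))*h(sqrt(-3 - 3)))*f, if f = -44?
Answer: 2640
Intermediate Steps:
h(Z) = Z**2
((3 - 1*(-7))*h(sqrt(-3 - 3)))*f = ((3 - 1*(-7))*(sqrt(-3 - 3))**2)*(-44) = ((3 + 7)*(sqrt(-6))**2)*(-44) = (10*(I*sqrt(6))**2)*(-44) = (10*(-6))*(-44) = -60*(-44) = 2640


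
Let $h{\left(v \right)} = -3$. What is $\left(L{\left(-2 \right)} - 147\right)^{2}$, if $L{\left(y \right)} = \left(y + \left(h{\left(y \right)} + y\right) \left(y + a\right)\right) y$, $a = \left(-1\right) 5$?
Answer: $45369$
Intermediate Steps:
$a = -5$
$L{\left(y \right)} = y \left(y + \left(-5 + y\right) \left(-3 + y\right)\right)$ ($L{\left(y \right)} = \left(y + \left(-3 + y\right) \left(y - 5\right)\right) y = \left(y + \left(-3 + y\right) \left(-5 + y\right)\right) y = \left(y + \left(-5 + y\right) \left(-3 + y\right)\right) y = y \left(y + \left(-5 + y\right) \left(-3 + y\right)\right)$)
$\left(L{\left(-2 \right)} - 147\right)^{2} = \left(- 2 \left(15 + \left(-2\right)^{2} - -14\right) - 147\right)^{2} = \left(- 2 \left(15 + 4 + 14\right) - 147\right)^{2} = \left(\left(-2\right) 33 - 147\right)^{2} = \left(-66 - 147\right)^{2} = \left(-213\right)^{2} = 45369$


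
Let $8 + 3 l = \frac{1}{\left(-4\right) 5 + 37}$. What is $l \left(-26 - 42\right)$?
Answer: $180$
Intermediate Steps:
$l = - \frac{45}{17}$ ($l = - \frac{8}{3} + \frac{1}{3 \left(\left(-4\right) 5 + 37\right)} = - \frac{8}{3} + \frac{1}{3 \left(-20 + 37\right)} = - \frac{8}{3} + \frac{1}{3 \cdot 17} = - \frac{8}{3} + \frac{1}{3} \cdot \frac{1}{17} = - \frac{8}{3} + \frac{1}{51} = - \frac{45}{17} \approx -2.6471$)
$l \left(-26 - 42\right) = - \frac{45 \left(-26 - 42\right)}{17} = \left(- \frac{45}{17}\right) \left(-68\right) = 180$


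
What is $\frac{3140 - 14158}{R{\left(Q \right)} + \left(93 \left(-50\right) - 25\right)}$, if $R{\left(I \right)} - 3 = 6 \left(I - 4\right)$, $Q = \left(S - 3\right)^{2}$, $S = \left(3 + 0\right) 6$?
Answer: $\frac{787}{239} \approx 3.2929$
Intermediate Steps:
$S = 18$ ($S = 3 \cdot 6 = 18$)
$Q = 225$ ($Q = \left(18 - 3\right)^{2} = 15^{2} = 225$)
$R{\left(I \right)} = -21 + 6 I$ ($R{\left(I \right)} = 3 + 6 \left(I - 4\right) = 3 + 6 \left(-4 + I\right) = 3 + \left(-24 + 6 I\right) = -21 + 6 I$)
$\frac{3140 - 14158}{R{\left(Q \right)} + \left(93 \left(-50\right) - 25\right)} = \frac{3140 - 14158}{\left(-21 + 6 \cdot 225\right) + \left(93 \left(-50\right) - 25\right)} = - \frac{11018}{\left(-21 + 1350\right) - 4675} = - \frac{11018}{1329 - 4675} = - \frac{11018}{-3346} = \left(-11018\right) \left(- \frac{1}{3346}\right) = \frac{787}{239}$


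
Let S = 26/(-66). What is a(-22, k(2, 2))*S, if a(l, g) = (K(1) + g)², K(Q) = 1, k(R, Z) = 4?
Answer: -325/33 ≈ -9.8485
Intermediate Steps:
a(l, g) = (1 + g)²
S = -13/33 (S = 26*(-1/66) = -13/33 ≈ -0.39394)
a(-22, k(2, 2))*S = (1 + 4)²*(-13/33) = 5²*(-13/33) = 25*(-13/33) = -325/33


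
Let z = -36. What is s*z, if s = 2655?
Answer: -95580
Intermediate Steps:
s*z = 2655*(-36) = -95580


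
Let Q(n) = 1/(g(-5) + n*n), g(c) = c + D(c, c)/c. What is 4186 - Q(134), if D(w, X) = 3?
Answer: 375701867/89752 ≈ 4186.0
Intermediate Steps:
g(c) = c + 3/c
Q(n) = 1/(-28/5 + n**2) (Q(n) = 1/((-5 + 3/(-5)) + n*n) = 1/((-5 + 3*(-1/5)) + n**2) = 1/((-5 - 3/5) + n**2) = 1/(-28/5 + n**2))
4186 - Q(134) = 4186 - 5/(-28 + 5*134**2) = 4186 - 5/(-28 + 5*17956) = 4186 - 5/(-28 + 89780) = 4186 - 5/89752 = 375701867/89752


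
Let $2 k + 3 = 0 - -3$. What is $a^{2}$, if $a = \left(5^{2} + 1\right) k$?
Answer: $0$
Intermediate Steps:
$k = 0$ ($k = - \frac{3}{2} + \frac{0 - -3}{2} = - \frac{3}{2} + \frac{0 + 3}{2} = - \frac{3}{2} + \frac{1}{2} \cdot 3 = - \frac{3}{2} + \frac{3}{2} = 0$)
$a = 0$ ($a = \left(5^{2} + 1\right) 0 = \left(25 + 1\right) 0 = 26 \cdot 0 = 0$)
$a^{2} = 0^{2} = 0$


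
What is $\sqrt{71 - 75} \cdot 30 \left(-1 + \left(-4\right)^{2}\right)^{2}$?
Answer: $13500 i \approx 13500.0 i$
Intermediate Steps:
$\sqrt{71 - 75} \cdot 30 \left(-1 + \left(-4\right)^{2}\right)^{2} = \sqrt{-4} \cdot 30 \left(-1 + 16\right)^{2} = 2 i 30 \cdot 15^{2} = 60 i 225 = 13500 i$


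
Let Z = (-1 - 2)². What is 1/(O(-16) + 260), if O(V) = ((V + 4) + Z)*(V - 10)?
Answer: 1/338 ≈ 0.0029586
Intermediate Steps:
Z = 9 (Z = (-3)² = 9)
O(V) = (-10 + V)*(13 + V) (O(V) = ((V + 4) + 9)*(V - 10) = ((4 + V) + 9)*(-10 + V) = (13 + V)*(-10 + V) = (-10 + V)*(13 + V))
1/(O(-16) + 260) = 1/((-130 + (-16)² + 3*(-16)) + 260) = 1/((-130 + 256 - 48) + 260) = 1/(78 + 260) = 1/338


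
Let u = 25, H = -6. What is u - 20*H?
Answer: 145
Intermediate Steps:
u - 20*H = 25 - 20*(-6) = 25 + 120 = 145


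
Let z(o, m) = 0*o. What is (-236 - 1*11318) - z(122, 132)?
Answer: -11554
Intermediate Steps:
z(o, m) = 0
(-236 - 1*11318) - z(122, 132) = (-236 - 1*11318) - 1*0 = (-236 - 11318) + 0 = -11554 + 0 = -11554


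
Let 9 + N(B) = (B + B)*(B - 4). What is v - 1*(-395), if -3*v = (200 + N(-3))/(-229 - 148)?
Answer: 446978/1131 ≈ 395.21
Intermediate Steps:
N(B) = -9 + 2*B*(-4 + B) (N(B) = -9 + (B + B)*(B - 4) = -9 + (2*B)*(-4 + B) = -9 + 2*B*(-4 + B))
v = 233/1131 (v = -(200 + (-9 - 8*(-3) + 2*(-3)²))/(3*(-229 - 148)) = -(200 + (-9 + 24 + 2*9))/(3*(-377)) = -(200 + (-9 + 24 + 18))*(-1)/(3*377) = -(200 + 33)*(-1)/(3*377) = -233*(-1)/(3*377) = -⅓*(-233/377) = 233/1131 ≈ 0.20601)
v - 1*(-395) = 233/1131 - 1*(-395) = 233/1131 + 395 = 446978/1131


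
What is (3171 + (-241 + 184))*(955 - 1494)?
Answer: -1678446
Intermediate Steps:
(3171 + (-241 + 184))*(955 - 1494) = (3171 - 57)*(-539) = 3114*(-539) = -1678446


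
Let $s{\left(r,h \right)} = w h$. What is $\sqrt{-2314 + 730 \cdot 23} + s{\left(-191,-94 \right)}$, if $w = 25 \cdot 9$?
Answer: $-21150 + 2 \sqrt{3619} \approx -21030.0$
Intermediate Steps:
$w = 225$
$s{\left(r,h \right)} = 225 h$
$\sqrt{-2314 + 730 \cdot 23} + s{\left(-191,-94 \right)} = \sqrt{-2314 + 730 \cdot 23} + 225 \left(-94\right) = \sqrt{-2314 + 16790} - 21150 = \sqrt{14476} - 21150 = 2 \sqrt{3619} - 21150 = -21150 + 2 \sqrt{3619}$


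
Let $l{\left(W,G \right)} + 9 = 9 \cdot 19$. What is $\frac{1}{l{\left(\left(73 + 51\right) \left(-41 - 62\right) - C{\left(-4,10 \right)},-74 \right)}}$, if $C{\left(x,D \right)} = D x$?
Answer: $\frac{1}{162} \approx 0.0061728$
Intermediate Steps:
$l{\left(W,G \right)} = 162$ ($l{\left(W,G \right)} = -9 + 9 \cdot 19 = -9 + 171 = 162$)
$\frac{1}{l{\left(\left(73 + 51\right) \left(-41 - 62\right) - C{\left(-4,10 \right)},-74 \right)}} = \frac{1}{162}$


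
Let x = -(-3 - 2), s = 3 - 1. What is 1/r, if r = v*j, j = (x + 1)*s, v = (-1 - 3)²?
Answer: 1/192 ≈ 0.0052083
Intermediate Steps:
s = 2
v = 16 (v = (-4)² = 16)
x = 5 (x = -1*(-5) = 5)
j = 12 (j = (5 + 1)*2 = 6*2 = 12)
r = 192 (r = 16*12 = 192)
1/r = 1/192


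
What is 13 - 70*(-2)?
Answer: 153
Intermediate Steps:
13 - 70*(-2) = 13 - 14*(-10) = 13 + 140 = 153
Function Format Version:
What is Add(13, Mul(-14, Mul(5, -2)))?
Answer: 153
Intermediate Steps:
Add(13, Mul(-14, Mul(5, -2))) = Add(13, Mul(-14, -10)) = Add(13, 140) = 153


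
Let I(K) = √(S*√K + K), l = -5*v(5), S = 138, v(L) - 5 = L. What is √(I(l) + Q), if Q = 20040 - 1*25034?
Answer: √(-4994 + √10*√(-5 + 69*I*√2)) ≈ 0.1607 + 70.516*I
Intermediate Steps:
v(L) = 5 + L
l = -50 (l = -5*(5 + 5) = -5*10 = -50)
Q = -4994 (Q = 20040 - 25034 = -4994)
I(K) = √(K + 138*√K) (I(K) = √(138*√K + K) = √(K + 138*√K))
√(I(l) + Q) = √(√(-50 + 138*√(-50)) - 4994) = √(√(-50 + 138*(5*I*√2)) - 4994) = √(√(-50 + 690*I*√2) - 4994) = √(-4994 + √(-50 + 690*I*√2))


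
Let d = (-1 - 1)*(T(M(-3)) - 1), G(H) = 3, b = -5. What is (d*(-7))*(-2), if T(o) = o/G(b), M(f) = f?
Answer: 56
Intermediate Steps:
T(o) = o/3
d = 4 (d = (-1 - 1)*((1/3)*(-3) - 1) = -2*(-1 - 1) = -2*(-2) = 4)
(d*(-7))*(-2) = (4*(-7))*(-2) = -28*(-2) = 56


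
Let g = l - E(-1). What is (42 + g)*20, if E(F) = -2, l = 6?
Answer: 1000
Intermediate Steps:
g = 8 (g = 6 - 1*(-2) = 6 + 2 = 8)
(42 + g)*20 = (42 + 8)*20 = 50*20 = 1000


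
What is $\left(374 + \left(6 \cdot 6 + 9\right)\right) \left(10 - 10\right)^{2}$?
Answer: $0$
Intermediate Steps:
$\left(374 + \left(6 \cdot 6 + 9\right)\right) \left(10 - 10\right)^{2} = \left(374 + \left(36 + 9\right)\right) 0^{2} = \left(374 + 45\right) 0 = 419 \cdot 0 = 0$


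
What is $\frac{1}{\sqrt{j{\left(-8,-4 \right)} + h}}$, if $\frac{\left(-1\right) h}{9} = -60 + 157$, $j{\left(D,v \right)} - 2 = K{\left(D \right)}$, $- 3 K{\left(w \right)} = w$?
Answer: $- \frac{i \sqrt{7815}}{2605} \approx - 0.033936 i$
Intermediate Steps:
$K{\left(w \right)} = - \frac{w}{3}$
$j{\left(D,v \right)} = 2 - \frac{D}{3}$
$h = -873$ ($h = - 9 \left(-60 + 157\right) = \left(-9\right) 97 = -873$)
$\frac{1}{\sqrt{j{\left(-8,-4 \right)} + h}} = \frac{1}{\sqrt{\left(2 - - \frac{8}{3}\right) - 873}} = \frac{1}{\sqrt{\left(2 + \frac{8}{3}\right) - 873}} = \frac{1}{\sqrt{\frac{14}{3} - 873}} = \frac{1}{\sqrt{- \frac{2605}{3}}} = \frac{1}{\frac{1}{3} i \sqrt{7815}} = - \frac{i \sqrt{7815}}{2605}$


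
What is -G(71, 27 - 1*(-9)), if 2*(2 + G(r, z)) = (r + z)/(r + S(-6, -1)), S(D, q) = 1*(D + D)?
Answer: 129/118 ≈ 1.0932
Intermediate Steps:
S(D, q) = 2*D (S(D, q) = 1*(2*D) = 2*D)
G(r, z) = -2 + (r + z)/(2*(-12 + r)) (G(r, z) = -2 + ((r + z)/(r + 2*(-6)))/2 = -2 + ((r + z)/(r - 12))/2 = -2 + ((r + z)/(-12 + r))/2 = -2 + (r + z)/(2*(-12 + r)))
-G(71, 27 - 1*(-9)) = -(48 + (27 - 1*(-9)) - 3*71)/(2*(-12 + 71)) = -(48 + (27 + 9) - 213)/(2*59) = -(48 + 36 - 213)/(2*59) = -(-129)/(2*59) = -1*(-129/118) = 129/118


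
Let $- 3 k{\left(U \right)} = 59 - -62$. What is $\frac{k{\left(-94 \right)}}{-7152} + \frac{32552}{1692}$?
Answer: $\frac{6468893}{336144} \approx 19.244$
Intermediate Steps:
$k{\left(U \right)} = - \frac{121}{3}$ ($k{\left(U \right)} = - \frac{59 - -62}{3} = - \frac{59 + 62}{3} = \left(- \frac{1}{3}\right) 121 = - \frac{121}{3}$)
$\frac{k{\left(-94 \right)}}{-7152} + \frac{32552}{1692} = - \frac{121}{3 \left(-7152\right)} + \frac{32552}{1692} = \left(- \frac{121}{3}\right) \left(- \frac{1}{7152}\right) + 32552 \cdot \frac{1}{1692} = \frac{121}{21456} + \frac{8138}{423} = \frac{6468893}{336144}$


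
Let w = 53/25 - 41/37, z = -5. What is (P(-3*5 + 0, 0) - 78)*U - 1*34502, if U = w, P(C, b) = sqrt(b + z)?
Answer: -31987358/925 + 936*I*sqrt(5)/925 ≈ -34581.0 + 2.2627*I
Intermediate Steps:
P(C, b) = sqrt(-5 + b) (P(C, b) = sqrt(b - 5) = sqrt(-5 + b))
w = 936/925 (w = 53*(1/25) - 41*1/37 = 53/25 - 41/37 = 936/925 ≈ 1.0119)
U = 936/925 ≈ 1.0119
(P(-3*5 + 0, 0) - 78)*U - 1*34502 = (sqrt(-5 + 0) - 78)*(936/925) - 1*34502 = (sqrt(-5) - 78)*(936/925) - 34502 = (I*sqrt(5) - 78)*(936/925) - 34502 = (-78 + I*sqrt(5))*(936/925) - 34502 = (-73008/925 + 936*I*sqrt(5)/925) - 34502 = -31987358/925 + 936*I*sqrt(5)/925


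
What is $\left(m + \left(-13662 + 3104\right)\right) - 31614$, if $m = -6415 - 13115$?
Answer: $-61702$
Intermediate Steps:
$m = -19530$ ($m = -6415 - 13115 = -19530$)
$\left(m + \left(-13662 + 3104\right)\right) - 31614 = \left(-19530 + \left(-13662 + 3104\right)\right) - 31614 = \left(-19530 - 10558\right) - 31614 = -30088 - 31614 = -61702$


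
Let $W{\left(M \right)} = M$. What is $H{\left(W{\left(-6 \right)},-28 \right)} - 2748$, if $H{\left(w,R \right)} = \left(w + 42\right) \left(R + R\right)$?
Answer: $-4764$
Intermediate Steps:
$H{\left(w,R \right)} = 2 R \left(42 + w\right)$ ($H{\left(w,R \right)} = \left(42 + w\right) 2 R = 2 R \left(42 + w\right)$)
$H{\left(W{\left(-6 \right)},-28 \right)} - 2748 = 2 \left(-28\right) \left(42 - 6\right) - 2748 = 2 \left(-28\right) 36 - 2748 = -2016 - 2748 = -4764$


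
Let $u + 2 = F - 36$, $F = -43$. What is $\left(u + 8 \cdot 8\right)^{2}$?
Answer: $289$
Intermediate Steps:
$u = -81$ ($u = -2 - 79 = -81$)
$\left(u + 8 \cdot 8\right)^{2} = \left(-81 + 8 \cdot 8\right)^{2} = \left(-81 + 64\right)^{2} = \left(-17\right)^{2} = 289$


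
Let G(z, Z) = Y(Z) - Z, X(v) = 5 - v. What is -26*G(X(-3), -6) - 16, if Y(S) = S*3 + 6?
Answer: 140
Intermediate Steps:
Y(S) = 6 + 3*S (Y(S) = 3*S + 6 = 6 + 3*S)
G(z, Z) = 6 + 2*Z (G(z, Z) = (6 + 3*Z) - Z = 6 + 2*Z)
-26*G(X(-3), -6) - 16 = -26*(6 + 2*(-6)) - 16 = -26*(6 - 12) - 16 = -26*(-6) - 16 = 156 - 16 = 140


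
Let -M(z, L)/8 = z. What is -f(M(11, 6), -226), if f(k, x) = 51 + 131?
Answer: -182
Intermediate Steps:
M(z, L) = -8*z
f(k, x) = 182
-f(M(11, 6), -226) = -1*182 = -182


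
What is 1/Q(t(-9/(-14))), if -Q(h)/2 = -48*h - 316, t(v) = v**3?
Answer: 343/225524 ≈ 0.0015209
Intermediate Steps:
Q(h) = 632 + 96*h (Q(h) = -2*(-48*h - 316) = -2*(-316 - 48*h) = 632 + 96*h)
1/Q(t(-9/(-14))) = 1/(632 + 96*(-9/(-14))**3) = 1/(632 + 96*(-9*(-1/14))**3) = 1/(632 + 96*(9/14)**3) = 1/(632 + 96*(729/2744)) = 1/(632 + 8748/343) = 1/(225524/343) = 343/225524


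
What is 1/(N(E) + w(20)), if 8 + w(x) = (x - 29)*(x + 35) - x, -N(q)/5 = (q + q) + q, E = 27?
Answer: -1/928 ≈ -0.0010776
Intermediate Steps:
N(q) = -15*q (N(q) = -5*((q + q) + q) = -5*(2*q + q) = -15*q)
w(x) = -8 - x + (-29 + x)*(35 + x) (w(x) = -8 + ((x - 29)*(x + 35) - x) = -8 + ((-29 + x)*(35 + x) - x) = -8 + (-x + (-29 + x)*(35 + x)) = -8 - x + (-29 + x)*(35 + x))
1/(N(E) + w(20)) = 1/(-15*27 + (-1023 + 20² + 5*20)) = 1/(-405 + (-1023 + 400 + 100)) = 1/(-405 - 523) = 1/(-928) = -1/928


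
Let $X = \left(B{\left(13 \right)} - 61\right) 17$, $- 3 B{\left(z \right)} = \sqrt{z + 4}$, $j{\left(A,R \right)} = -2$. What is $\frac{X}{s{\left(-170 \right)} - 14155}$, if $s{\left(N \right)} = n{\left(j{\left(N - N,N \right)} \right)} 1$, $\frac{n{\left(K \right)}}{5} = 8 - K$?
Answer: $\frac{1037}{14105} + \frac{17 \sqrt{17}}{42315} \approx 0.075176$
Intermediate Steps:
$n{\left(K \right)} = 40 - 5 K$ ($n{\left(K \right)} = 5 \left(8 - K\right) = 40 - 5 K$)
$B{\left(z \right)} = - \frac{\sqrt{4 + z}}{3}$ ($B{\left(z \right)} = - \frac{\sqrt{z + 4}}{3} = - \frac{\sqrt{4 + z}}{3}$)
$s{\left(N \right)} = 50$ ($s{\left(N \right)} = \left(40 - -10\right) 1 = \left(40 + 10\right) 1 = 50 \cdot 1 = 50$)
$X = -1037 - \frac{17 \sqrt{17}}{3}$ ($X = \left(- \frac{\sqrt{4 + 13}}{3} - 61\right) 17 = \left(- \frac{\sqrt{17}}{3} - 61\right) 17 = \left(-61 - \frac{\sqrt{17}}{3}\right) 17 = -1037 - \frac{17 \sqrt{17}}{3} \approx -1060.4$)
$\frac{X}{s{\left(-170 \right)} - 14155} = \frac{-1037 - \frac{17 \sqrt{17}}{3}}{50 - 14155} = \frac{-1037 - \frac{17 \sqrt{17}}{3}}{-14105} = \left(-1037 - \frac{17 \sqrt{17}}{3}\right) \left(- \frac{1}{14105}\right) = \frac{1037}{14105} + \frac{17 \sqrt{17}}{42315}$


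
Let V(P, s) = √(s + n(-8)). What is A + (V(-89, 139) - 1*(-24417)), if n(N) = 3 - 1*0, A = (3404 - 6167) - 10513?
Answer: 11141 + √142 ≈ 11153.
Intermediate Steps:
A = -13276 (A = -2763 - 10513 = -13276)
n(N) = 3 (n(N) = 3 + 0 = 3)
V(P, s) = √(3 + s) (V(P, s) = √(s + 3) = √(3 + s))
A + (V(-89, 139) - 1*(-24417)) = -13276 + (√(3 + 139) - 1*(-24417)) = -13276 + (√142 + 24417) = -13276 + (24417 + √142) = 11141 + √142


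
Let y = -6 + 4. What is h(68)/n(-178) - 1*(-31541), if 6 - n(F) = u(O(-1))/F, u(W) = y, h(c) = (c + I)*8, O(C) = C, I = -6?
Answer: 16855497/533 ≈ 31624.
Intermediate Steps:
y = -2
h(c) = -48 + 8*c (h(c) = (c - 6)*8 = (-6 + c)*8 = -48 + 8*c)
u(W) = -2
n(F) = 6 + 2/F (n(F) = 6 - (-2)/F = 6 + 2/F)
h(68)/n(-178) - 1*(-31541) = (-48 + 8*68)/(6 + 2/(-178)) - 1*(-31541) = (-48 + 544)/(6 + 2*(-1/178)) + 31541 = 496/(6 - 1/89) + 31541 = 496/(533/89) + 31541 = 496*(89/533) + 31541 = 44144/533 + 31541 = 16855497/533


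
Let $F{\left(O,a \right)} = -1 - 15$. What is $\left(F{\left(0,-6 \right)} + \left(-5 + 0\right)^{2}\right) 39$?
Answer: $351$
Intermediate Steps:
$F{\left(O,a \right)} = -16$ ($F{\left(O,a \right)} = -1 - 15 = -16$)
$\left(F{\left(0,-6 \right)} + \left(-5 + 0\right)^{2}\right) 39 = \left(-16 + \left(-5 + 0\right)^{2}\right) 39 = \left(-16 + \left(-5\right)^{2}\right) 39 = \left(-16 + 25\right) 39 = 9 \cdot 39 = 351$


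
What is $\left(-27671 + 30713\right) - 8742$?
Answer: $-5700$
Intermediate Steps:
$\left(-27671 + 30713\right) - 8742 = 3042 - 8742 = -5700$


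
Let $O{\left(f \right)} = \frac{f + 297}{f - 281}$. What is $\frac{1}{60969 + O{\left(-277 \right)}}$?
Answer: $\frac{279}{17010341} \approx 1.6402 \cdot 10^{-5}$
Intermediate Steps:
$O{\left(f \right)} = \frac{297 + f}{-281 + f}$
$\frac{1}{60969 + O{\left(-277 \right)}} = \frac{1}{60969 + \frac{297 - 277}{-281 - 277}} = \frac{1}{60969 + \frac{1}{-558} \cdot 20} = \frac{1}{60969 - \frac{10}{279}} = \frac{1}{\frac{17010341}{279}} = \frac{279}{17010341}$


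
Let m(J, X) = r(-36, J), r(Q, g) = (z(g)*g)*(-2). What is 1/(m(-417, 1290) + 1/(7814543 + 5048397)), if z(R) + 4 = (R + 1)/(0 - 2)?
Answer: 12862940/2188449159841 ≈ 5.8776e-6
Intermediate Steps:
z(R) = -9/2 - R/2 (z(R) = -4 + (R + 1)/(0 - 2) = -4 + (1 + R)/(-2) = -4 + (1 + R)*(-½) = -4 + (-½ - R/2) = -9/2 - R/2)
r(Q, g) = -2*g*(-9/2 - g/2) (r(Q, g) = ((-9/2 - g/2)*g)*(-2) = (g*(-9/2 - g/2))*(-2) = -2*g*(-9/2 - g/2))
m(J, X) = J*(9 + J)
1/(m(-417, 1290) + 1/(7814543 + 5048397)) = 1/(-417*(9 - 417) + 1/(7814543 + 5048397)) = 1/(-417*(-408) + 1/12862940) = 1/(170136 + 1/12862940) = 1/(2188449159841/12862940) = 12862940/2188449159841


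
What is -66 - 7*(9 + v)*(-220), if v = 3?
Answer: 18414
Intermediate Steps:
-66 - 7*(9 + v)*(-220) = -66 - 7*(9 + 3)*(-220) = -66 - 7*12*(-220) = -66 - 84*(-220) = -66 + 18480 = 18414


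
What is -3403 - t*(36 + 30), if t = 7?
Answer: -3865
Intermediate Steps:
-3403 - t*(36 + 30) = -3403 - 7*(36 + 30) = -3403 - 7*66 = -3403 - 1*462 = -3403 - 462 = -3865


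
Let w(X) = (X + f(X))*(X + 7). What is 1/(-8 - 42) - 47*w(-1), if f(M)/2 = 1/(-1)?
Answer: 42299/50 ≈ 845.98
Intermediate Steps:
f(M) = -2 (f(M) = 2/(-1) = 2*(-1) = -2)
w(X) = (-2 + X)*(7 + X) (w(X) = (X - 2)*(X + 7) = (-2 + X)*(7 + X))
1/(-8 - 42) - 47*w(-1) = 1/(-8 - 42) - 47*(-14 + (-1)² + 5*(-1)) = 1/(-50) - 47*(-14 + 1 - 5) = -1/50 - 47*(-18) = -1/50 + 846 = 42299/50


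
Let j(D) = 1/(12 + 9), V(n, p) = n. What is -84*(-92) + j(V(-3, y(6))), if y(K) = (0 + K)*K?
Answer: 162289/21 ≈ 7728.0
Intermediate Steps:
y(K) = K² (y(K) = K*K = K²)
j(D) = 1/21
-84*(-92) + j(V(-3, y(6))) = -84*(-92) + 1/21 = 7728 + 1/21 = 162289/21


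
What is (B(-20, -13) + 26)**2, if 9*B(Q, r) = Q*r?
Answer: 244036/81 ≈ 3012.8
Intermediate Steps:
B(Q, r) = Q*r/9 (B(Q, r) = (Q*r)/9 = Q*r/9)
(B(-20, -13) + 26)**2 = ((1/9)*(-20)*(-13) + 26)**2 = (260/9 + 26)**2 = (494/9)**2 = 244036/81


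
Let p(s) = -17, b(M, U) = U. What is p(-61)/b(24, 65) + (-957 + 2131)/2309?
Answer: 37057/150085 ≈ 0.24691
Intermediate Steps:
p(-61)/b(24, 65) + (-957 + 2131)/2309 = -17/65 + (-957 + 2131)/2309 = -17*1/65 + 1174*(1/2309) = -17/65 + 1174/2309 = 37057/150085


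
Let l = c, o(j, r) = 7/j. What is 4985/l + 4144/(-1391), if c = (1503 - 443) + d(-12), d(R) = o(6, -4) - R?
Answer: 14921594/8956649 ≈ 1.6660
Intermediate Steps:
d(R) = 7/6 - R
c = 6439/6 (c = (1503 - 443) + (7/6 - 1*(-12)) = 1060 + (7/6 + 12) = 1060 + 79/6 = 6439/6 ≈ 1073.2)
l = 6439/6 ≈ 1073.2
4985/l + 4144/(-1391) = 4985/(6439/6) + 4144/(-1391) = 4985*(6/6439) + 4144*(-1/1391) = 29910/6439 - 4144/1391 = 14921594/8956649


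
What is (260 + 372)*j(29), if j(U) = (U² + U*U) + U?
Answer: 1081352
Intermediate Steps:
j(U) = U + 2*U² (j(U) = (U² + U²) + U = 2*U² + U = U + 2*U²)
(260 + 372)*j(29) = (260 + 372)*(29*(1 + 2*29)) = 632*(29*(1 + 58)) = 632*(29*59) = 632*1711 = 1081352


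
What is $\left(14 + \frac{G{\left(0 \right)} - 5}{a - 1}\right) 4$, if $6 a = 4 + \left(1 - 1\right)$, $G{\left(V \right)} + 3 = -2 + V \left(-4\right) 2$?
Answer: $176$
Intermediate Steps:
$G{\left(V \right)} = -5 - 8 V$ ($G{\left(V \right)} = -3 + \left(-2 + V \left(-4\right) 2\right) = -3 + \left(-2 + - 4 V 2\right) = -3 - \left(2 + 8 V\right) = -5 - 8 V$)
$a = \frac{2}{3}$ ($a = \frac{4 + \left(1 - 1\right)}{6} = \frac{4 + 0}{6} = \frac{1}{6} \cdot 4 = \frac{2}{3} \approx 0.66667$)
$\left(14 + \frac{G{\left(0 \right)} - 5}{a - 1}\right) 4 = \left(14 + \frac{\left(-5 - 0\right) - 5}{\frac{2}{3} - 1}\right) 4 = \left(14 + \frac{\left(-5 + 0\right) - 5}{- \frac{1}{3}}\right) 4 = \left(14 + \left(-5 - 5\right) \left(-3\right)\right) 4 = \left(14 - -30\right) 4 = \left(14 + 30\right) 4 = 44 \cdot 4 = 176$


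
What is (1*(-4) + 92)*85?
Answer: 7480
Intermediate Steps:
(1*(-4) + 92)*85 = (-4 + 92)*85 = 88*85 = 7480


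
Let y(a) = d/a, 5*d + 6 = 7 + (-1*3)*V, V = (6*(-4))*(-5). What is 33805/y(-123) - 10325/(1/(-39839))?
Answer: 147691015400/359 ≈ 4.1140e+8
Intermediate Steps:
V = 120 (V = -24*(-5) = 120)
d = -359/5 (d = -6/5 + (7 - 1*3*120)/5 = -6/5 + (7 - 3*120)/5 = -6/5 + (7 - 360)/5 = -6/5 + (⅕)*(-353) = -6/5 - 353/5 = -359/5 ≈ -71.800)
y(a) = -359/(5*a)
33805/y(-123) - 10325/(1/(-39839)) = 33805/((-359/5/(-123))) - 10325/(1/(-39839)) = 33805/((-359/5*(-1/123))) - 10325/(-1/39839) = 33805/(359/615) - 10325*(-39839) = 33805*(615/359) + 411337675 = 20790075/359 + 411337675 = 147691015400/359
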